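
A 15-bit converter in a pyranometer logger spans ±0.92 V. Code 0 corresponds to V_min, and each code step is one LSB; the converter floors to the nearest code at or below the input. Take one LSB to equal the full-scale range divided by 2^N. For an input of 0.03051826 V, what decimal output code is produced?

Span: 0.92 V − (-0.92 V) = 1.84 V. LSB = 1.84 V / 2^15 ≈ 56.15 µV.
code = ⌊(V_in − V_min)/LSB⌋ = ⌊(V_in − V_min) × 2^15 / range⌋
     = ⌊(0.03051826 − (-0.92)) × 32768 / 1.84⌋ = ⌊0.95051826 × 32768/1.84⌋
     = ⌊16927.490⌋ = 16927.

16927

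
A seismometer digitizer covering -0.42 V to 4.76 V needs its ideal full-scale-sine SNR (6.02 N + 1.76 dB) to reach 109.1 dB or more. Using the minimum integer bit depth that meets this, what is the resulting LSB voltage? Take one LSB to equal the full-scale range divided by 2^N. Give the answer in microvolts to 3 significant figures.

The full-scale span is 4.76 − (-0.42) = 5.18 V.
N ≥ (109.1 − 1.76)/6.02 = 17.831 → N_min = 18.
Step size = 5.18/262144 V = 19.8 µV.

19.8 µV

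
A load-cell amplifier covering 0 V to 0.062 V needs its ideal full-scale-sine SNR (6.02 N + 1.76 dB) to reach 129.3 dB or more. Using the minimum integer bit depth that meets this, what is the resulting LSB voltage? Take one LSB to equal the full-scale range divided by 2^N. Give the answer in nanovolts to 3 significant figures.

14.8 nV

Range is 0.062 V.
6.02 N + 1.76 ≥ 129.3 gives N ≥ 21.186, so the minimum integer is 22.
One LSB is 0.062 V / 4194304 = 14.8 nV.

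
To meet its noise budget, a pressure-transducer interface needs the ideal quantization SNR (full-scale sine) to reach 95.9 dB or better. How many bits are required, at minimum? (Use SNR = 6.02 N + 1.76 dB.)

16 bits

N ≥ (95.9 − 1.76)/6.02 = 15.638 → N_min = 16.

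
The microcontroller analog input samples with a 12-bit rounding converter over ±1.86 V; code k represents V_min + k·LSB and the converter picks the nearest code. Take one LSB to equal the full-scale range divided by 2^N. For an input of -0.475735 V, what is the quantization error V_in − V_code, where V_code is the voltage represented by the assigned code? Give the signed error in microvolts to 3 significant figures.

+163 µV

The full-scale span is 1.86 − (-1.86) = 3.72 V. LSB = 3.72 V / 2^12 ≈ 0.9082 mV.
Position in LSBs: (-0.475735 − (-1.86)) × 4096/3.72 = 1524.1800; rounding gives k = 1524.
V_code = V_min + k × range/2^12 = -1.86 + 1524 × 3.72/4096 = -0.4758984375 V.
Error = V_in − V_code = -0.475735 − (-0.4758984375) = +163 µV.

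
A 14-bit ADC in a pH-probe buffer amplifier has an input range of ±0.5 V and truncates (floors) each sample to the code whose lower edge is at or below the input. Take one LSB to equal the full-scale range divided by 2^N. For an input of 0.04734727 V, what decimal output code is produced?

8967

The full-scale span is 0.5 − (-0.5) = 1 V. LSB = 1 V / 2^14 ≈ 61.04 µV.
code = ⌊(V_in − V_min)/LSB⌋ = ⌊(V_in − V_min) × 2^14 / range⌋
     = ⌊(0.04734727 − (-0.5)) × 16384 / 1⌋ = ⌊0.54734727 × 16384/1⌋
     = ⌊8967.738⌋ = 8967.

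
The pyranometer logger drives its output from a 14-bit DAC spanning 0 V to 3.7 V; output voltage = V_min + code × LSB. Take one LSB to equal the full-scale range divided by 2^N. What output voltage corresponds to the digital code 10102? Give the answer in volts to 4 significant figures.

V_FS = 3.7 V. LSB = 3.7 V / 2^14.
V_out = 0 + 10102 × (3.7/16384) V
      = 0 V + 2.28134 V = 2.28134 V.

2.281 V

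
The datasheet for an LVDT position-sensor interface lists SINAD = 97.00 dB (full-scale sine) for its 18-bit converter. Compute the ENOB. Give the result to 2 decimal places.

ENOB = (SINAD − 1.76) / 6.02 = (97.00 − 1.76) / 6.02 = 95.24 / 6.02 = 15.8206.

15.82 bits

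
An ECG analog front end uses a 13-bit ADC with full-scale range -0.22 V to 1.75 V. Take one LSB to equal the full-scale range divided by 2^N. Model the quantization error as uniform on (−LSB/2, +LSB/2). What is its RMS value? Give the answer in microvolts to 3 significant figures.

69.4 µV

Range = 1.75 − (-0.22) = 1.97 V.
LSB = 1.97 V ÷ 2^13 = 1.97/8192 V = 240.48 µV.
For a uniform distribution on [−LSB/2, +LSB/2], V_rms = LSB/√12 = 240.48 µV/3.4641 = 69.4 µV.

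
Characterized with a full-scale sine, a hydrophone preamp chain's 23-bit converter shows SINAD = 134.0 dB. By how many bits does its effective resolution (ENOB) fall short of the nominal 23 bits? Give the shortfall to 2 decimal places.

1.03 bits

N_eff = (134.0 − 1.76)/6.02 = 21.9668 bits.
Lost resolution: 23 − 21.9668 = 1.0332 bits.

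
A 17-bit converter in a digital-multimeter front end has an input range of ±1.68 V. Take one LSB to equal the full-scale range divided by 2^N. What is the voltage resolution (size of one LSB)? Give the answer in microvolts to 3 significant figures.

Range = 1.68 − (-1.68) = 3.36 V.
Number of codes = 2^17 = 131072.
One LSB is 3.36 V / 131072 = 25.6 µV.

25.6 µV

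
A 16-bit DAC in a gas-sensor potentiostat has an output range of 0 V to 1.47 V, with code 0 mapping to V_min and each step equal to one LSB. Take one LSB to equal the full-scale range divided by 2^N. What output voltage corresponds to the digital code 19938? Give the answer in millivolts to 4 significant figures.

447.2 mV

V_FS = 1.47 V. LSB = 1.47 V / 2^16.
V_out = 0 + 19938 × (1.47/65536) V
      = 0 V + 0.447218 V = 0.447218 V.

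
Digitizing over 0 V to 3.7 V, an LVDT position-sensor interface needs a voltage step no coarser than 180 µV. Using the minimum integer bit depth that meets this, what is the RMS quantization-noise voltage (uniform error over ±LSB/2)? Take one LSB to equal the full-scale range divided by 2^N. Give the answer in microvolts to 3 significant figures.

Range is 3.7 V.
3.7 V / 180 µV = 20560. Since 2^14 = 16384 and 2^15 = 32768, N = 15.
One LSB is 3.7 V / 32768 = 112.92 µV.
RMS noise = LSB/√12 = 32.6 µV.

32.6 µV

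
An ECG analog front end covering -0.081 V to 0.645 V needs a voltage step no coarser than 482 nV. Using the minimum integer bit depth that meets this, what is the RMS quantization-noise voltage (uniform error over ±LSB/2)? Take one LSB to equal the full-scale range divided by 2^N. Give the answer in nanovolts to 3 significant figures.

99.9 nV

Span: 0.645 V − (-0.081 V) = 0.726 V.
Need 2^N ≥ 0.726 V / 482 nV = 1.506e6 → N_min = 21.
One LSB is 0.726 V / 2097152 = 346.18 nV.
σ_q = LSB/√12 = 346.18 nV/3.4641 = 99.9 nV.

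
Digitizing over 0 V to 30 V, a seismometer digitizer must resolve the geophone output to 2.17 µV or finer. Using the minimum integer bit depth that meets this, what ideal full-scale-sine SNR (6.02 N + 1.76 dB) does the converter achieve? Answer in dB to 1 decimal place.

Span = 30 V.
Levels needed ≥ 30/2.17 µV = 1.382e7. 2^24 = 16777216 suffices, so N_min = 24.
6.02(24) + 1.76 = 146.24 dB.

146.2 dB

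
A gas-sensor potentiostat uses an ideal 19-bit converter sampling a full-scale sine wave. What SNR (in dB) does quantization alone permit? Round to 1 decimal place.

Ideal quantization SNR: 6.02 × 19 + 1.76 dB = 116.1 dB.

116.1 dB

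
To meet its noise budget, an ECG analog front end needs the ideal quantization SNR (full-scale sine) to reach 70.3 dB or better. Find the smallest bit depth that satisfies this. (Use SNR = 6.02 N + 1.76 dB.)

Required N = ⌈(70.3 − 1.76)/6.02⌉ = ⌈11.385⌉ = 12.

12 bits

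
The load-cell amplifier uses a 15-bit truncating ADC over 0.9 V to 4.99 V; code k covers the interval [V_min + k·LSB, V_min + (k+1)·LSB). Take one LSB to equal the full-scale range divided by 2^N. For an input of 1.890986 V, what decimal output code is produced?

Range = 4.99 − (0.9) = 4.09 V. LSB = 4.09 V / 2^15 ≈ 124.8 µV.
V_in − V_min = 1.890986 − (0.9) = 0.990986 V.
Divide by LSB: 0.990986 × 32768/4.09 = 7939.5182.
Truncating gives code 7939.

7939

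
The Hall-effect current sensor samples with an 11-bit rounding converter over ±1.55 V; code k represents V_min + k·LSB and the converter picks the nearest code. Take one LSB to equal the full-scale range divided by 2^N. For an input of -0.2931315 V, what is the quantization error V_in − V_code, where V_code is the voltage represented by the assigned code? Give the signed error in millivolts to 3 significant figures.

Full-scale range = 1.55 V − (-1.55 V) = 3.1 V. LSB = 3.1 V / 2^11 ≈ 1.514 mV.
Position in LSBs: (-0.2931315 − (-1.55)) × 2048/3.1 = 830.3441; rounding gives k = 830.
V_code = V_min + k × range/2^11 = -1.55 + 830 × 3.1/2048 = -0.2936523438 V.
Error = V_in − V_code = -0.2931315 − (-0.2936523438) = +0.521 mV.

+0.521 mV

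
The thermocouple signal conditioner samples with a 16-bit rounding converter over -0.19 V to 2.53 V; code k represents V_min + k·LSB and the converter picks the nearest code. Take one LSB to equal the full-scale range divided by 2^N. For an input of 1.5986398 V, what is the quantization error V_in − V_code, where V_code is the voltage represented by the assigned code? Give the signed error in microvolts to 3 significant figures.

−12.5 µV

Span: 2.53 V − (-0.19 V) = 2.72 V. LSB = 2.72 V / 2^16 ≈ 41.50 µV.
Position in LSBs: (1.5986398 − (-0.19)) × 65536/2.72 = 43095.6978; rounding gives k = 43096.
V_code = -0.19 + (43096/65536) × 2.72 = 1.5986523438 V.
V_in − V_code = 1.5986398 − (1.5986523438) = −12.5 µV.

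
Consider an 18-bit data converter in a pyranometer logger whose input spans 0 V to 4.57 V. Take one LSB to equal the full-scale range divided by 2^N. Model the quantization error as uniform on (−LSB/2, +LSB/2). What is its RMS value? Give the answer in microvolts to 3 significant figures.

5.03 µV

V_FS = 4.57 V.
Step size = 4.57/262144 V = 17.433 µV.
V_rms = LSB/√12 = 17.433 µV / √12 = 5.03 µV.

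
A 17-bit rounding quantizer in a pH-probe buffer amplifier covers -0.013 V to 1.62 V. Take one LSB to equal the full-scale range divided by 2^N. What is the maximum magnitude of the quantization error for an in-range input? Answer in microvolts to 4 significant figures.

Span: 1.62 V − (-0.013 V) = 1.633 V.
LSB = 1.633 V ÷ 2^17 = 1.633/131072 V = 12.4588 µV.
A rounding quantizer has |error| ≤ LSB/2 = 6.229 µV.

6.229 µV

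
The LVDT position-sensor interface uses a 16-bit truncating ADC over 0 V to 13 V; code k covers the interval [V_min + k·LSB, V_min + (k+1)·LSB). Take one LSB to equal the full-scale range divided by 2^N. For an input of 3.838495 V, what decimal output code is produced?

19350

Range is 13 V. LSB = 13 V / 2^16 ≈ 198.4 µV.
V_in − V_min = 3.838495 − (0) = 3.838495 V.
Divide by LSB: 3.838495 × 65536/13 = 19350.7391.
Truncating gives code 19350.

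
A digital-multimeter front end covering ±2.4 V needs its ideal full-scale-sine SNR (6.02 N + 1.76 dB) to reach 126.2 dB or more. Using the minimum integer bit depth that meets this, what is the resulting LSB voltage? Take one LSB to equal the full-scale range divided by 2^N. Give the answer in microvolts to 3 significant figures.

2.29 µV

The full-scale span is 2.4 − (-2.4) = 4.8 V.
6.02 N + 1.76 ≥ 126.2 gives N ≥ 20.671, so the minimum integer is 21.
LSB = 4.8 V ÷ 2^21 = 4.8/2097152 V = 2.29 µV.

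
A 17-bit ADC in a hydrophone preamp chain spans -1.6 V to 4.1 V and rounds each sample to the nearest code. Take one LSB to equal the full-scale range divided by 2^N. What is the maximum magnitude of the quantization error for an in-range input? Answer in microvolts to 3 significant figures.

The full-scale span is 4.1 − (-1.6) = 5.7 V.
One LSB is 5.7 V / 131072 = 43.488 µV.
Worst-case error for round-to-nearest is half an LSB: 21.7 µV.

21.7 µV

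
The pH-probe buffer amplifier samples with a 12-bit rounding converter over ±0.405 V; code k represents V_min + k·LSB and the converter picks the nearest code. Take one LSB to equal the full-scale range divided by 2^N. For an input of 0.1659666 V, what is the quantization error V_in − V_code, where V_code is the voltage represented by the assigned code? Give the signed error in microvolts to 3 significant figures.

+51.1 µV

Range = 0.405 − (-0.405) = 0.81 V. LSB = 0.81 V / 2^12 ≈ 197.8 µV.
Position in LSBs: (0.1659666 − (-0.405)) × 4096/0.81 = 2887.2583; rounding gives k = 2887.
Reconstructed level: -0.405 + 2887 × 0.81/4096 V = 0.1659155273 V.
Error = V_in − V_code = 0.1659666 − (0.1659155273) = +51.1 µV.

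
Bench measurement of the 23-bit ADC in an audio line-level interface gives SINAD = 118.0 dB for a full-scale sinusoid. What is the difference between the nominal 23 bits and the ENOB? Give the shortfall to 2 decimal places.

3.69 bits

N_eff = (118.0 − 1.76)/6.02 = 19.3090 bits.
Lost resolution: 23 − 19.3090 = 3.6910 bits.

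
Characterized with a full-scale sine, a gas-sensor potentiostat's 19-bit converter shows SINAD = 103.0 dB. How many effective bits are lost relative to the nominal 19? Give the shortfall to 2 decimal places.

Effective bits = (103.0 − 1.76)/6.02 = 16.8173.
Shortfall = 19 − 16.8173 = 2.1827 bits.

2.18 bits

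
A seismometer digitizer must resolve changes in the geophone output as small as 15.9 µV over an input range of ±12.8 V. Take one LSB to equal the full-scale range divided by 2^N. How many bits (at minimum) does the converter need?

Span: 12.8 V − (-12.8 V) = 25.6 V.
Levels needed ≥ 25.6/15.9 µV = 1.610e6. 2^21 = 2097152 suffices, so N_min = 21.

21 bits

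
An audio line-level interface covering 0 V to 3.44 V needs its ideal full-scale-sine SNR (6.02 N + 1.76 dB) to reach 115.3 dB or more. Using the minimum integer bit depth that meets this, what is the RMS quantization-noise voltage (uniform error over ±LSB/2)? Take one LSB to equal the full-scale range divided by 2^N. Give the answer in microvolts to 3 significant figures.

Span = 3.44 V.
6.02 N + 1.76 ≥ 115.3 gives N ≥ 18.860, so the minimum integer is 19.
Step size = 3.44/524288 V = 6.5613 µV.
σ_q = LSB/√12 = 6.5613 µV/3.4641 = 1.89 µV.

1.89 µV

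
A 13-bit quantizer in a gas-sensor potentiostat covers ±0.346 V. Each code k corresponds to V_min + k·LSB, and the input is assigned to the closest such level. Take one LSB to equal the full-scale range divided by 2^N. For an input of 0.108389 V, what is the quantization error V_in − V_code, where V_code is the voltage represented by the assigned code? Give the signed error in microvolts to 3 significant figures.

Span: 0.346 V − (-0.346 V) = 0.692 V. LSB = 0.692 V / 2^13 ≈ 84.47 µV.
Position in LSBs: (0.108389 − (-0.346)) × 8192/0.692 = 5379.1253; rounding gives k = 5379.
Reconstructed level: -0.346 + 5379 × 0.692/8192 V = 0.1083784180 V.
Error = V_in − V_code = 0.108389 − (0.1083784180) = +10.6 µV.

+10.6 µV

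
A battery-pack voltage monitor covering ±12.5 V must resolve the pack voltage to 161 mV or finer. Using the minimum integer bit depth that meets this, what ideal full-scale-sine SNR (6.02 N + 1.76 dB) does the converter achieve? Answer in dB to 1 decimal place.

49.9 dB

The full-scale span is 12.5 − (-12.5) = 25 V.
Need 2^N ≥ 25 V / 161 mV = 155.3 → N_min = 8.
Ideal SNR at N = 8: 6.02·8 + 1.76 = 49.9 dB.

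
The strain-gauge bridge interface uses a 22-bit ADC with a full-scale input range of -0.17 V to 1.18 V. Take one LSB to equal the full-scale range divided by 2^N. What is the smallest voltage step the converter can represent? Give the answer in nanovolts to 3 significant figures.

322 nV

Full-scale range = 1.18 V − (-0.17 V) = 1.35 V.
There are 2^22 = 4194304 steps.
LSB = 1.35 V / 2^22 = 322 nV.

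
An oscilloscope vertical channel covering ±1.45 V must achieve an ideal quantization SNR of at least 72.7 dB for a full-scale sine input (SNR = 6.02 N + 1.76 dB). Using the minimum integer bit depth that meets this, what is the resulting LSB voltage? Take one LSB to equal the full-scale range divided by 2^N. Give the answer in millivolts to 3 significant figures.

0.708 mV

Span: 1.45 V − (-1.45 V) = 2.9 V.
Required N = ⌈(72.7 − 1.76)/6.02⌉ = ⌈11.784⌉ = 12.
LSB = 2.9 V ÷ 2^12 = 2.9/4096 V = 0.708 mV.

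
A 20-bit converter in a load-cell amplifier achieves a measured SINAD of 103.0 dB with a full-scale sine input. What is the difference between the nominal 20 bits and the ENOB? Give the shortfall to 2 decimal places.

3.18 bits

N_eff = (103.0 − 1.76)/6.02 = 16.8173 bits.
20 − 16.8173 = 3.18 bits below nominal.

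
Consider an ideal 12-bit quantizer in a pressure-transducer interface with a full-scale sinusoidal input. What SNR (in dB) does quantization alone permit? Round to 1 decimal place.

74.0 dB

6.02(12) + 1.76 = 72.24 + 1.76 = 74.00 dB.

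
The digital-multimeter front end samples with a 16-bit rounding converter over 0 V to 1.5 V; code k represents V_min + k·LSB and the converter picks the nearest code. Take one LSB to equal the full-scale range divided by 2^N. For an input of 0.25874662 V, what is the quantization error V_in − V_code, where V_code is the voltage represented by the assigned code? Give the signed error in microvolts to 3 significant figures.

−4.30 µV

Span = 1.5 V. LSB = 1.5 V / 2^16 ≈ 22.89 µV.
(0.25874662 − (0)) / LSB = 0.25874662 × 65536/1.5 = 11304.8123. Nearest integer: k = 11305.
V_code = V_min + k × range/2^16 = 0 + 11305 × 1.5/65536 = 0.25875091553 V.
V_in − V_code = 0.25874662 − (0.25875091553) = −4.30 µV.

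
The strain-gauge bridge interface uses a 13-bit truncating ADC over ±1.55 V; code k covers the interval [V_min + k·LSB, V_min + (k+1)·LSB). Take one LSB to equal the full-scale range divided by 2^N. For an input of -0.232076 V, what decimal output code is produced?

Range = 1.55 − (-1.55) = 3.1 V. LSB = 3.1 V / 2^13 ≈ 378.4 µV.
(V_in − V_min) × 2^13/range = (-0.232076 − (-1.55)) × 8192/3.1 = 3482.720.
Floor → code = 3482.

3482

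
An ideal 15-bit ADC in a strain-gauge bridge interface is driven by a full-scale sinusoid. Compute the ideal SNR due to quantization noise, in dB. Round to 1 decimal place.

6.02(15) + 1.76 = 90.30 + 1.76 = 92.06 dB.

92.1 dB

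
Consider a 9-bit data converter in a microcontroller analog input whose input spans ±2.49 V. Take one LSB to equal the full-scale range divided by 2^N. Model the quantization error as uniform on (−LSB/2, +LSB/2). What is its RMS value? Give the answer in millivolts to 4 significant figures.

2.808 mV

Span: 2.49 V − (-2.49 V) = 4.98 V.
One LSB is 4.98 V / 512 = 9.72656 mV.
σ_q = LSB/√12 = 9.72656 mV/3.4641 = 2.808 mV.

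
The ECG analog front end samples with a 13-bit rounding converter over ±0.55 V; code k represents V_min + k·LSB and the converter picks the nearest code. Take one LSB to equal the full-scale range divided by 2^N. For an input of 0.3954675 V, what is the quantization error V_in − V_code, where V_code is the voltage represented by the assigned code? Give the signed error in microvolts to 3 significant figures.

+20.7 µV

Full-scale range = 0.55 V − (-0.55 V) = 1.1 V. LSB = 1.1 V / 2^13 ≈ 134.3 µV.
(V_in − V_min)/LSB = (0.3954675 − (-0.55)) × 8192/1.1 = 7041.1543 → nearest code k = 7041.
V_code = V_min + k × range/2^13 = -0.55 + 7041 × 1.1/8192 = 0.3954467773 V.
Error = V_in − V_code = 0.3954675 − (0.3954467773) = +20.7 µV.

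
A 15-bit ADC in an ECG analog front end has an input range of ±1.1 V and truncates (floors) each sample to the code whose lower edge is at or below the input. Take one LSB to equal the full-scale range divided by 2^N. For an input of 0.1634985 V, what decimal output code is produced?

18819

The full-scale span is 1.1 − (-1.1) = 2.2 V. LSB = 2.2 V / 2^15 ≈ 67.14 µV.
code = ⌊(V_in − V_min)/LSB⌋ = ⌊(V_in − V_min) × 2^15 / range⌋
     = ⌊(0.1634985 − (-1.1)) × 32768 / 2.2⌋ = ⌊1.2634985 × 32768/2.2⌋
     = ⌊18819.236⌋ = 18819.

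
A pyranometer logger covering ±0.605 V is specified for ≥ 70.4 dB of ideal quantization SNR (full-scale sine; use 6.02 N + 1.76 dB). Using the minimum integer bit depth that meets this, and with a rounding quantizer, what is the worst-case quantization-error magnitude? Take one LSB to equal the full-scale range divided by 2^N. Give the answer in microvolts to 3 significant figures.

The full-scale span is 0.605 − (-0.605) = 1.21 V.
6.02 N + 1.76 ≥ 70.4 gives N ≥ 11.402, so the minimum integer is 12.
LSB = 1.21 V / 2^12 = 295.41 µV.
|e|_max = LSB/2 = 148 µV.

148 µV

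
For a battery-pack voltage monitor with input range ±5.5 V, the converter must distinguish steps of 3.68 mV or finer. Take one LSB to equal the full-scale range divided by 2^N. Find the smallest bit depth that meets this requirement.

12 bits

Span: 5.5 V − (-5.5 V) = 11 V.
Levels needed ≥ 11/3.68 mV = 2989. 2^12 = 4096 suffices, so N_min = 12.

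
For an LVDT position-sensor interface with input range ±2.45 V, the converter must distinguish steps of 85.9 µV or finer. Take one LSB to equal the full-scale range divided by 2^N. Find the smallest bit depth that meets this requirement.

Full-scale range = 2.45 V − (-2.45 V) = 4.9 V.
Need 2^N ≥ 4.9 V / 85.9 µV = 57040 → N_min = 16.

16 bits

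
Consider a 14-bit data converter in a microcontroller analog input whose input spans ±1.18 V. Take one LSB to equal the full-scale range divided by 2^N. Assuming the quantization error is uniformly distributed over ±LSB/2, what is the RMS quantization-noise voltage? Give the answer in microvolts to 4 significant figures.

Range = 1.18 − (-1.18) = 2.36 V.
Step size = 2.36/16384 V = 144.043 µV.
σ_q = LSB/√12 = 144.043 µV/3.4641 = 41.58 µV.

41.58 µV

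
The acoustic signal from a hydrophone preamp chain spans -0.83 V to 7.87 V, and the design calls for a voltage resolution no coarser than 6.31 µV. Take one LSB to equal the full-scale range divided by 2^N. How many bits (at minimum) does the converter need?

21 bits

Span: 7.87 V − (-0.83 V) = 8.7 V.
Need 2^N ≥ 8.7 V / 6.31 µV = 1.379e6 → N_min = 21.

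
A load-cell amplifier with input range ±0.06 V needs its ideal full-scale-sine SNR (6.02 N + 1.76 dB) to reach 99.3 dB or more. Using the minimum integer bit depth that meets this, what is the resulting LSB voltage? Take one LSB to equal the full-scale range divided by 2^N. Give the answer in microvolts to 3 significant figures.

0.916 µV

The full-scale span is 0.06 − (-0.06) = 0.12 V.
N ≥ (99.3 − 1.76)/6.02 = 16.203 → N_min = 17.
Step size = 0.12/131072 V = 0.916 µV.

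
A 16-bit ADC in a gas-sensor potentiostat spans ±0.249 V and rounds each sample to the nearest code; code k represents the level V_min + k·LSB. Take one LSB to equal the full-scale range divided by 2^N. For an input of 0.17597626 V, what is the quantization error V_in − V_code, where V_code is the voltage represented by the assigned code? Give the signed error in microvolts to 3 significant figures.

+1.47 µV

Range = 0.249 − (-0.249) = 0.498 V. LSB = 0.498 V / 2^16 ≈ 7.599 µV.
(0.17597626 − (-0.249)) / LSB = 0.42497626 × 65536/0.498 = 55926.1931. Nearest integer: k = 55926.
Reconstructed level: -0.249 + 55926 × 0.498/65536 V = 0.17597479248 V.
e = 0.17597626 − (0.17597479248) = +1.47 µV.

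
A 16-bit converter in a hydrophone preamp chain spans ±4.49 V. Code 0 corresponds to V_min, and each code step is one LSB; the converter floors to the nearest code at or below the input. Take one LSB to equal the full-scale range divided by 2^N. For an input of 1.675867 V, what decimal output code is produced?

44998

Range = 4.49 − (-4.49) = 8.98 V. LSB = 8.98 V / 2^16 ≈ 137.0 µV.
code = ⌊(V_in − V_min)/LSB⌋ = ⌊(V_in − V_min) × 2^16 / range⌋
     = ⌊(1.675867 − (-4.49)) × 65536 / 8.98⌋ = ⌊6.165867 × 65536/8.98⌋
     = ⌊44998.470⌋ = 44998.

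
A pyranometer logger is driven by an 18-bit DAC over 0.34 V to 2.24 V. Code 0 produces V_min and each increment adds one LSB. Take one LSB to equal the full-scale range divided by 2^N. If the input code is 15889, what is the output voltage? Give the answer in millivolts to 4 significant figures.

455.2 mV

Full-scale range = 2.24 V − (0.34 V) = 1.9 V. LSB = 1.9 V / 2^18.
V_out = 0.34 + 15889 × (1.9/262144) V
      = 0.34 V + 0.115162 V = 0.455162 V.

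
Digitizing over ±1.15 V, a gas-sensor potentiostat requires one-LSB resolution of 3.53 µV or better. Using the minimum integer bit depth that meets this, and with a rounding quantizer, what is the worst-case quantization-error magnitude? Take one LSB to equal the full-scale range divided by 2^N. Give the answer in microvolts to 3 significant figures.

1.10 µV

Range = 1.15 − (-1.15) = 2.3 V.
Need 2^N ≥ 2.3 V / 3.53 µV = 651600 → N_min = 20.
LSB = 2.3 V ÷ 2^20 = 2.3/1048576 V = 2.1935 µV.
Half an LSB is 1.10 µV.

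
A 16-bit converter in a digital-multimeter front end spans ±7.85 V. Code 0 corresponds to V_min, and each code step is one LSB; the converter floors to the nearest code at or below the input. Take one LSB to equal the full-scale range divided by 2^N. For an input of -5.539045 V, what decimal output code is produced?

9646

The full-scale span is 7.85 − (-7.85) = 15.7 V. LSB = 15.7 V / 2^16 ≈ 239.6 µV.
V_in − V_min = -5.539045 − (-7.85) = 2.310955 V.
Divide by LSB: 2.310955 × 65536/15.7 = 9646.5444.
Truncating gives code 9646.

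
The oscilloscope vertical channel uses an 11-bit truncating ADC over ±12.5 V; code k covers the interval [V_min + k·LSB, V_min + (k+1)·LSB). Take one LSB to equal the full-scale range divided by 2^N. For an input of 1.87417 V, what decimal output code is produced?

The full-scale span is 12.5 − (-12.5) = 25 V. LSB = 25 V / 2^11 ≈ 12.21 mV.
code = ⌊(V_in − V_min)/LSB⌋ = ⌊(V_in − V_min) × 2^11 / range⌋
     = ⌊(1.87417 − (-12.5)) × 2048 / 25⌋ = ⌊14.37417 × 2048/25⌋
     = ⌊1177.532⌋ = 1177.

1177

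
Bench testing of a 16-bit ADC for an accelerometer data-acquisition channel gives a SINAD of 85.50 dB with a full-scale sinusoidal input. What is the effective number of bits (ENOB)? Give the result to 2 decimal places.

ENOB = (SINAD − 1.76) / 6.02 = (85.50 − 1.76) / 6.02 = 83.74 / 6.02 = 13.9103.

13.91 bits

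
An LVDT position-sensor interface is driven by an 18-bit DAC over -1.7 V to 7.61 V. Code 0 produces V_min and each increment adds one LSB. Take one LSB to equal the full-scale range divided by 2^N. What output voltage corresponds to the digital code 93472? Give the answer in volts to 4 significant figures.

1.620 V

The full-scale span is 7.61 − (-1.7) = 9.31 V. LSB = 9.31 V / 2^18.
V_out = -1.7 + 93472 × (9.31/262144) V
      = -1.7 V + 3.31964 V = 1.61964 V.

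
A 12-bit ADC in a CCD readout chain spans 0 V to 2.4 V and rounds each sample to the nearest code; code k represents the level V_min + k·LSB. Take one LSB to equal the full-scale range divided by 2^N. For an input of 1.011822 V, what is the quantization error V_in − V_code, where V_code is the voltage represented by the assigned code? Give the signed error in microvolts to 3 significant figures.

−92.1 µV

Full-scale range = 2.4 V. LSB = 2.4 V / 2^12 ≈ 0.5859 mV.
(V_in − V_min)/LSB = (1.011822 − (0)) × 4096/2.4 = 1726.8429 → nearest code k = 1727.
Reconstructed level: 0 + 1727 × 2.4/4096 V = 1.011914063 V.
Error = V_in − V_code = 1.011822 − (1.011914063) = −92.1 µV.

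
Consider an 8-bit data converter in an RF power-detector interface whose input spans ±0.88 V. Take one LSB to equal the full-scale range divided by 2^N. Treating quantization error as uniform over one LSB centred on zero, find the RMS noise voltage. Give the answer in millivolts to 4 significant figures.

Range = 0.88 − (-0.88) = 1.76 V.
LSB = 1.76 V ÷ 2^8 = 1.76/256 V = 6.87500 mV.
σ_q = LSB/√12 = 6.87500 mV/3.4641 = 1.985 mV.

1.985 mV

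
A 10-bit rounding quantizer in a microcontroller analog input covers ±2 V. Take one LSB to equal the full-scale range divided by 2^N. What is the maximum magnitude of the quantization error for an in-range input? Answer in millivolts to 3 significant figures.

Range = 2 − (-2) = 4 V.
Step size = 4/1024 V = 3.9063 mV.
A rounding quantizer has |error| ≤ LSB/2 = 1.95 mV.

1.95 mV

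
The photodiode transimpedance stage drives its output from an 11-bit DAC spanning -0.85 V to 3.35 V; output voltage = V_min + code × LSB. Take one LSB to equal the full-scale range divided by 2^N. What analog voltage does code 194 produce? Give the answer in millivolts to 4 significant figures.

-452.1 mV

Range = 3.35 − (-0.85) = 4.2 V. LSB = 4.2 V / 2^11.
V_out = V_min + code × LSB = -0.85 V + 194 × 4.2 V / 2048
      = -0.85 + 0.397852 = -0.452148 V.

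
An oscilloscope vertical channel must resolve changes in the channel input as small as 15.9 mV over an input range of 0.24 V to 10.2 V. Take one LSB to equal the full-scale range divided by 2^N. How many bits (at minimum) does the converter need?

10 bits

Span: 10.2 V − (0.24 V) = 9.96 V.
9.96 V / 15.9 mV = 626.4. Since 2^9 = 512 and 2^10 = 1024, N = 10.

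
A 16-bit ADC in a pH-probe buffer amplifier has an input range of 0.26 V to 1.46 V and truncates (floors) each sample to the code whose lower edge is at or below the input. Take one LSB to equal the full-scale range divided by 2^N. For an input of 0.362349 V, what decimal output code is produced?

5589

Range = 1.46 − (0.26) = 1.2 V. LSB = 1.2 V / 2^16 ≈ 18.31 µV.
V_in − V_min = 0.362349 − (0.26) = 0.102349 V.
Divide by LSB: 0.102349 × 65536/1.2 = 5589.6201.
Truncating gives code 5589.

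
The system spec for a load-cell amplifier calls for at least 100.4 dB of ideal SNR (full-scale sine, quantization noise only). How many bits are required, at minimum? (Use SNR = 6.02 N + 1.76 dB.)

17 bits

Required N = ⌈(100.4 − 1.76)/6.02⌉ = ⌈16.385⌉ = 17.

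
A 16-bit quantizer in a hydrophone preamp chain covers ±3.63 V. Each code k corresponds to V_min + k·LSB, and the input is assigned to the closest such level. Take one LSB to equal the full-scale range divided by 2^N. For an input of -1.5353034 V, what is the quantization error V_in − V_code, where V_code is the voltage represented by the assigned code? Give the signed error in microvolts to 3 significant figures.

−19.9 µV

The full-scale span is 3.63 − (-3.63) = 7.26 V. LSB = 7.26 V / 2^16 ≈ 110.8 µV.
(-1.5353034 − (-3.63)) / LSB = 2.0946966 × 65536/7.26 = 18908.8204. Nearest integer: k = 18909.
Reconstructed level: -3.63 + 18909 × 7.26/65536 V = -1.5352835083 V.
V_in − V_code = -1.5353034 − (-1.5352835083) = −19.9 µV.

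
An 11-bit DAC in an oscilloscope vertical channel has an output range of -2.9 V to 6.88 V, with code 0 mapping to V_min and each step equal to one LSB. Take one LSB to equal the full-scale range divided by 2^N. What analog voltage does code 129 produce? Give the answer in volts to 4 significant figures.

Full-scale range = 6.88 V − (-2.9 V) = 9.78 V. LSB = 9.78 V / 2^11.
V_out = V_min + code × LSB = -2.9 V + 129 × 9.78 V / 2048
      = -2.9 + 0.616025 = -2.28397 V.

-2.284 V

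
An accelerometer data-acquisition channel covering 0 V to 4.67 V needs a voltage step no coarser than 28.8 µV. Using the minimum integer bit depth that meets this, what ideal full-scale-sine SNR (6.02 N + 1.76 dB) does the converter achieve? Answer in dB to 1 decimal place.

Span = 4.67 V.
4.67 V / 28.8 µV = 162200. Since 2^17 = 131072 and 2^18 = 262144, N = 18.
6.02(18) + 1.76 = 110.12 dB.

110.1 dB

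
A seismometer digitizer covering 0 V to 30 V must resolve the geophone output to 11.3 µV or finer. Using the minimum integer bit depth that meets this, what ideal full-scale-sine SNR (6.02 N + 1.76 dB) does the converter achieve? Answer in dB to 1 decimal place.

134.2 dB

V_FS = 30 V.
Levels needed ≥ 30/11.3 µV = 2.655e6. 2^22 = 4194304 suffices, so N_min = 22.
Ideal SNR at N = 22: 6.02·22 + 1.76 = 134.2 dB.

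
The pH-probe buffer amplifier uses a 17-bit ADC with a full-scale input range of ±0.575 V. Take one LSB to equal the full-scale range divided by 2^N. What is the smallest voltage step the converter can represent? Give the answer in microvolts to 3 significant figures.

The full-scale span is 0.575 − (-0.575) = 1.15 V.
Number of codes = 2^17 = 131072.
LSB = 1.15 V ÷ 2^17 = 1.15/131072 V = 8.77 µV.

8.77 µV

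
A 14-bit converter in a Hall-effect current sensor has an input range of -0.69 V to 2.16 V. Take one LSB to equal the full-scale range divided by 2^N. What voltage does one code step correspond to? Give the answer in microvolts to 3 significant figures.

The full-scale span is 2.16 − (-0.69) = 2.85 V.
Number of codes = 2^14 = 16384.
One LSB is 2.85 V / 16384 = 174 µV.

174 µV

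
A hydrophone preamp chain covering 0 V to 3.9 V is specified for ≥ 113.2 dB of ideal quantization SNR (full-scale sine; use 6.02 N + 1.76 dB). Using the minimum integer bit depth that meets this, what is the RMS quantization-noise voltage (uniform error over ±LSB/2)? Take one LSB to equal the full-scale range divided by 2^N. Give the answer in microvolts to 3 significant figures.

2.15 µV

V_FS = 3.9 V.
Solving 6.02 N ≥ 113.2 − 1.76: N ≥ 18.512. Round up → N = 19.
One LSB is 3.9 V / 524288 = 7.4387 µV.
V_rms = LSB/√12 = 2.15 µV.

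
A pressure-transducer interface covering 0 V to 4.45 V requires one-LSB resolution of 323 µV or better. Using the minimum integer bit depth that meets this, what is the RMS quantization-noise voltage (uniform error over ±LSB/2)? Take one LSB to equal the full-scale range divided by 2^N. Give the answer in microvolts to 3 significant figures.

Span = 4.45 V.
Need 2^N ≥ 4.45 V / 323 µV = 13780 → N_min = 14.
Step size = 4.45/16384 V = 271.61 µV.
V_rms = LSB/√12 = 78.4 µV.

78.4 µV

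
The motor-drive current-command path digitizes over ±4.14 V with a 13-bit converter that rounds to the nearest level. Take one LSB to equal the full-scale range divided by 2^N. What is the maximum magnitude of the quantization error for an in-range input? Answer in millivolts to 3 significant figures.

0.505 mV

Span: 4.14 V − (-4.14 V) = 8.28 V.
LSB = 8.28 V / 2^13 = 1.0107 mV.
|e|_max = LSB/2 = 0.505 mV.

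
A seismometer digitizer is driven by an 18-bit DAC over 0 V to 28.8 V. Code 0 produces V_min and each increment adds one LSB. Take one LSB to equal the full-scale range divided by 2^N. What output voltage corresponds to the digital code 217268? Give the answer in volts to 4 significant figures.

23.87 V

Full-scale range = 28.8 V. LSB = 28.8 V / 2^18.
Output = V_min + (217268/262144) × range = 0 + 0.828812 × 28.8 V
      = 0 + 23.8698 = 23.8698 V.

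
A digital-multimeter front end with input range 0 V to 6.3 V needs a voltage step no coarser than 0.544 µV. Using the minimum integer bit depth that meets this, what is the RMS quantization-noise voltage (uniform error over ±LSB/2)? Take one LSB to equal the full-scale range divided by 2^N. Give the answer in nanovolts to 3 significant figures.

108 nV

Range is 6.3 V.
Need 2^N ≥ 6.3 V / 0.544 µV = 1.158e7 → N_min = 24.
Step size = 6.3/16777216 V = 375.51 nV.
V_rms = LSB/√12 = 108 nV.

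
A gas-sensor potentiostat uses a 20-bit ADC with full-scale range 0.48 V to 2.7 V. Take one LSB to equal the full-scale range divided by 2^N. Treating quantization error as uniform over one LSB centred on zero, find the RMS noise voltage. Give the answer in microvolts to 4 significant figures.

0.6112 µV

Full-scale range = 2.7 V − (0.48 V) = 2.22 V.
Step size = 2.22/1048576 V = 2.11716 µV.
σ_q = LSB/√12 = 2.11716 µV/3.4641 = 0.6112 µV.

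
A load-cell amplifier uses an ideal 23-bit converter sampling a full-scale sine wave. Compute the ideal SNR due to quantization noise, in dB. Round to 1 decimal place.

Ideal quantization SNR: 6.02 × 23 + 1.76 dB = 140.2 dB.

140.2 dB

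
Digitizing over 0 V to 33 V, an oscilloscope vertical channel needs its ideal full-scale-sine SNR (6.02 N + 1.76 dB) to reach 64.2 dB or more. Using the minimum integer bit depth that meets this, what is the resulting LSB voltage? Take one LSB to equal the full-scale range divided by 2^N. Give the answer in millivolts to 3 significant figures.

16.1 mV

V_FS = 33 V.
6.02 N + 1.76 ≥ 64.2 gives N ≥ 10.372, so the minimum integer is 11.
One LSB is 33 V / 2048 = 16.1 mV.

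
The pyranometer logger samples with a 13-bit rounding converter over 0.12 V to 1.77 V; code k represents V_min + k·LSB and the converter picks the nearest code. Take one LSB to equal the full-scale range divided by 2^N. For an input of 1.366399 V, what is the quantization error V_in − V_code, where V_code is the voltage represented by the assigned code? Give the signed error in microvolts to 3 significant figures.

+36.7 µV

Full-scale range = 1.77 V − (0.12 V) = 1.65 V. LSB = 1.65 V / 2^13 ≈ 201.4 µV.
(1.366399 − (0.12)) / LSB = 1.246399 × 8192/1.65 = 6188.1822. Nearest integer: k = 6188.
Reconstructed level: 0.12 + 6188 × 1.65/8192 V = 1.366362305 V.
e = 1.366399 − (1.366362305) = +36.7 µV.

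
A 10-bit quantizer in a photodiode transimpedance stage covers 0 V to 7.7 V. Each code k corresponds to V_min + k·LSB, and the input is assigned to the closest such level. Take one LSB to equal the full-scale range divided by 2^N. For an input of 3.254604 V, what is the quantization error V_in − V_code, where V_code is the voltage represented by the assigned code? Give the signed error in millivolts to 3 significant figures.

−1.35 mV

Span = 7.7 V. LSB = 7.7 V / 2^10 ≈ 7.520 mV.
(V_in − V_min)/LSB = (3.254604 − (0)) × 1024/7.7 = 432.8201 → nearest code k = 433.
Reconstructed level: 0 + 433 × 7.7/1024 V = 3.255957031 V.
V_in − V_code = 3.254604 − (3.255957031) = −1.35 mV.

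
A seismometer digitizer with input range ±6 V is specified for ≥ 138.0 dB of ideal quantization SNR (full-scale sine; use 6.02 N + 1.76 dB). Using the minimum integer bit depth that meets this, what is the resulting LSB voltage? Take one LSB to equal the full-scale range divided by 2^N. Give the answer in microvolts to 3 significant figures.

The full-scale span is 6 − (-6) = 12 V.
Required N = ⌈(138.0 − 1.76)/6.02⌉ = ⌈22.631⌉ = 23.
LSB = 12 V ÷ 2^23 = 12/8388608 V = 1.43 µV.

1.43 µV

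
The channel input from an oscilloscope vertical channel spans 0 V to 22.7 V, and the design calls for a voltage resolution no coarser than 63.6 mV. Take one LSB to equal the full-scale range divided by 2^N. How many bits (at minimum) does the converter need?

9 bits

Span = 22.7 V.
Levels needed ≥ 22.7/63.6 mV = 356.9. 2^9 = 512 suffices, so N_min = 9.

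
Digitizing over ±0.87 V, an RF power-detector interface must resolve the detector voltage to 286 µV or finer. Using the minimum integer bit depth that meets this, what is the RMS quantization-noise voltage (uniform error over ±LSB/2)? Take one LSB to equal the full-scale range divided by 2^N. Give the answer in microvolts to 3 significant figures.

61.3 µV

Range = 0.87 − (-0.87) = 1.74 V.
Required number of levels: 1.74/286 µV = 6083.9; smallest N with 2^N ≥ that is 13.
LSB = 1.74 V / 2^13 = 212.40 µV.
V_rms = LSB/√12 = 61.3 µV.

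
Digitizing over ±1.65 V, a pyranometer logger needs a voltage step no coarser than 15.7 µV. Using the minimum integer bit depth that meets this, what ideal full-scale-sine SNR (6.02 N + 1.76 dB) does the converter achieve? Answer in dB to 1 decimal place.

The full-scale span is 1.65 − (-1.65) = 3.3 V.
Required number of levels: 3.3/15.7 µV = 210190; smallest N with 2^N ≥ that is 18.
Ideal SNR at N = 18: 6.02·18 + 1.76 = 110.1 dB.

110.1 dB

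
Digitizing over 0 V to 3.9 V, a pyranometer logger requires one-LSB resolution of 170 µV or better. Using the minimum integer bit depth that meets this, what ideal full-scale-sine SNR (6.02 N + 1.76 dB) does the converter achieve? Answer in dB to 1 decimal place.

92.1 dB

V_FS = 3.9 V.
Required number of levels: 3.9/170 µV = 22941; smallest N with 2^N ≥ that is 15.
6.02(15) + 1.76 = 92.06 dB.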